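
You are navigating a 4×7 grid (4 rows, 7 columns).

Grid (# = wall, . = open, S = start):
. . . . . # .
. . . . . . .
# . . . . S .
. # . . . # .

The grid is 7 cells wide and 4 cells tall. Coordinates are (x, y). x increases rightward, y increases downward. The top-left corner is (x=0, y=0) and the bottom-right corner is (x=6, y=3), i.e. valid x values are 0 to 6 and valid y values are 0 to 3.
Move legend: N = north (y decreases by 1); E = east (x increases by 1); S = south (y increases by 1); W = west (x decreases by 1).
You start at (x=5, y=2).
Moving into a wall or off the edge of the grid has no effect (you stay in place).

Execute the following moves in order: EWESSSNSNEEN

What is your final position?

Start: (x=5, y=2)
  E (east): (x=5, y=2) -> (x=6, y=2)
  W (west): (x=6, y=2) -> (x=5, y=2)
  E (east): (x=5, y=2) -> (x=6, y=2)
  S (south): (x=6, y=2) -> (x=6, y=3)
  S (south): blocked, stay at (x=6, y=3)
  S (south): blocked, stay at (x=6, y=3)
  N (north): (x=6, y=3) -> (x=6, y=2)
  S (south): (x=6, y=2) -> (x=6, y=3)
  N (north): (x=6, y=3) -> (x=6, y=2)
  E (east): blocked, stay at (x=6, y=2)
  E (east): blocked, stay at (x=6, y=2)
  N (north): (x=6, y=2) -> (x=6, y=1)
Final: (x=6, y=1)

Answer: Final position: (x=6, y=1)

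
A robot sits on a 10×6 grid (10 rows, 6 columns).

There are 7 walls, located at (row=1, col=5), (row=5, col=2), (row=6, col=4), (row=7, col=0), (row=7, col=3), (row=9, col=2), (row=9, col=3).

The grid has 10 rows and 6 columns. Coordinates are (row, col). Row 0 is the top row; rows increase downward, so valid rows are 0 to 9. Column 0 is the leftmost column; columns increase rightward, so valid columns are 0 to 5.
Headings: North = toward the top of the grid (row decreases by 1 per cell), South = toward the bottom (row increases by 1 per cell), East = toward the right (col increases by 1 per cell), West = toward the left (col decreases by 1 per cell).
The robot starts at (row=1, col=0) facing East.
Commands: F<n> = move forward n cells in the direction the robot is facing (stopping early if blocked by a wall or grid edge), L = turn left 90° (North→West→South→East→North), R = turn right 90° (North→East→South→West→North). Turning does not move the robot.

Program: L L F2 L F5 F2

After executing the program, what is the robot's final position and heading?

Start: (row=1, col=0), facing East
  L: turn left, now facing North
  L: turn left, now facing West
  F2: move forward 0/2 (blocked), now at (row=1, col=0)
  L: turn left, now facing South
  F5: move forward 5, now at (row=6, col=0)
  F2: move forward 0/2 (blocked), now at (row=6, col=0)
Final: (row=6, col=0), facing South

Answer: Final position: (row=6, col=0), facing South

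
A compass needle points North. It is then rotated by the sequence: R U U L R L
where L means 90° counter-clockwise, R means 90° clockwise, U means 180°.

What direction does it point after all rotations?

Answer: Final heading: North

Derivation:
Start: North
  R (right (90° clockwise)) -> East
  U (U-turn (180°)) -> West
  U (U-turn (180°)) -> East
  L (left (90° counter-clockwise)) -> North
  R (right (90° clockwise)) -> East
  L (left (90° counter-clockwise)) -> North
Final: North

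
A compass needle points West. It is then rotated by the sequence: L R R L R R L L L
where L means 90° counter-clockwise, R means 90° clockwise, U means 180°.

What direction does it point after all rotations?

Start: West
  L (left (90° counter-clockwise)) -> South
  R (right (90° clockwise)) -> West
  R (right (90° clockwise)) -> North
  L (left (90° counter-clockwise)) -> West
  R (right (90° clockwise)) -> North
  R (right (90° clockwise)) -> East
  L (left (90° counter-clockwise)) -> North
  L (left (90° counter-clockwise)) -> West
  L (left (90° counter-clockwise)) -> South
Final: South

Answer: Final heading: South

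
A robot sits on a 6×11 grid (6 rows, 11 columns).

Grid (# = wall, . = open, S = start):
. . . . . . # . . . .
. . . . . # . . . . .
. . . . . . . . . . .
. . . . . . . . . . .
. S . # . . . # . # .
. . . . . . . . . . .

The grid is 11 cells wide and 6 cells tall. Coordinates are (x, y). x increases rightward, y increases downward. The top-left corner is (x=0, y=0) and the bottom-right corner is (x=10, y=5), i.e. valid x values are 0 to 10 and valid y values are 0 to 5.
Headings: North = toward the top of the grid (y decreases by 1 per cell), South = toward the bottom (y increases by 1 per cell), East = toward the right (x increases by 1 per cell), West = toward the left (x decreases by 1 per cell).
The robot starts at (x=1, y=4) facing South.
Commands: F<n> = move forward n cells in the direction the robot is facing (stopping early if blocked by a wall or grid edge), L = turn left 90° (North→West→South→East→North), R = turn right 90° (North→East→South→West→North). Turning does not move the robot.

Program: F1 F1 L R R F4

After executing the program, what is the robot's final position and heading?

Start: (x=1, y=4), facing South
  F1: move forward 1, now at (x=1, y=5)
  F1: move forward 0/1 (blocked), now at (x=1, y=5)
  L: turn left, now facing East
  R: turn right, now facing South
  R: turn right, now facing West
  F4: move forward 1/4 (blocked), now at (x=0, y=5)
Final: (x=0, y=5), facing West

Answer: Final position: (x=0, y=5), facing West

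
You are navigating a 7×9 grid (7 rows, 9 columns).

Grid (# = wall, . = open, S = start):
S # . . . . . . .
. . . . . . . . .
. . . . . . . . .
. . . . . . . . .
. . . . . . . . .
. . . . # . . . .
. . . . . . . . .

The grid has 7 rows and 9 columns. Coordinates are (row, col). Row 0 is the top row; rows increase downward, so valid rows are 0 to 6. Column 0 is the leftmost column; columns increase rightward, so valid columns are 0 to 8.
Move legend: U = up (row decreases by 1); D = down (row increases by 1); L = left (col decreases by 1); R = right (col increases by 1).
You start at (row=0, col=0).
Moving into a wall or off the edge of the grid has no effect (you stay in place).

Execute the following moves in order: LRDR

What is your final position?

Answer: Final position: (row=1, col=1)

Derivation:
Start: (row=0, col=0)
  L (left): blocked, stay at (row=0, col=0)
  R (right): blocked, stay at (row=0, col=0)
  D (down): (row=0, col=0) -> (row=1, col=0)
  R (right): (row=1, col=0) -> (row=1, col=1)
Final: (row=1, col=1)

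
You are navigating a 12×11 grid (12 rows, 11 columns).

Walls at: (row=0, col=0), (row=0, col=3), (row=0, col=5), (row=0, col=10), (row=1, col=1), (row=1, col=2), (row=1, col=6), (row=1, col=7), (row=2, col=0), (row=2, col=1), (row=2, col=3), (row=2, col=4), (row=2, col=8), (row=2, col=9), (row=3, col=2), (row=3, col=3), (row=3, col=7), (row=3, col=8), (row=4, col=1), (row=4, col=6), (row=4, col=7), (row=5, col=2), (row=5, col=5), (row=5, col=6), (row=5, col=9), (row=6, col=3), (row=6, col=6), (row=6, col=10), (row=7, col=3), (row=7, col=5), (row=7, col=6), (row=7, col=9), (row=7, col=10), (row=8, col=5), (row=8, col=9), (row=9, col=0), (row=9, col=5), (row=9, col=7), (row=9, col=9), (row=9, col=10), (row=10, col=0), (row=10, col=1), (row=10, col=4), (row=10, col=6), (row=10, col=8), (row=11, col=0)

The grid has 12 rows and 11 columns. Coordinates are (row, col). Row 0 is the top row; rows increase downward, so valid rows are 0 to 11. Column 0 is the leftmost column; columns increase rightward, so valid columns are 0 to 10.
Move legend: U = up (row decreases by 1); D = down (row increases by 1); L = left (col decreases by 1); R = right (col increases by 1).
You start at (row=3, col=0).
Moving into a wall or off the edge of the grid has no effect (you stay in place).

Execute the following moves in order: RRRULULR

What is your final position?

Start: (row=3, col=0)
  R (right): (row=3, col=0) -> (row=3, col=1)
  R (right): blocked, stay at (row=3, col=1)
  R (right): blocked, stay at (row=3, col=1)
  U (up): blocked, stay at (row=3, col=1)
  L (left): (row=3, col=1) -> (row=3, col=0)
  U (up): blocked, stay at (row=3, col=0)
  L (left): blocked, stay at (row=3, col=0)
  R (right): (row=3, col=0) -> (row=3, col=1)
Final: (row=3, col=1)

Answer: Final position: (row=3, col=1)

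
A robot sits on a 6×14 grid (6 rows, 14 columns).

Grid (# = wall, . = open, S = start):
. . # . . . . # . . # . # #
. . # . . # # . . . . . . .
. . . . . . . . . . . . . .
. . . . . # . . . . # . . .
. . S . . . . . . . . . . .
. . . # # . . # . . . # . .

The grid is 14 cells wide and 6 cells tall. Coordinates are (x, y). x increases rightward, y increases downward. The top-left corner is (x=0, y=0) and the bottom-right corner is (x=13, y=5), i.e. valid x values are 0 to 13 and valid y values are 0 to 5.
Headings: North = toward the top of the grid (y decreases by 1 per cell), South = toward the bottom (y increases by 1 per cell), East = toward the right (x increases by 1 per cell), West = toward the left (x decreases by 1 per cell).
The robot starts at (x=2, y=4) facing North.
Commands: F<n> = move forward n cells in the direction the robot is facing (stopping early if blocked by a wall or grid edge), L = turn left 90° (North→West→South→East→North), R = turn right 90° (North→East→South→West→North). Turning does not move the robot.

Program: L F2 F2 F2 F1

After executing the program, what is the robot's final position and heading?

Start: (x=2, y=4), facing North
  L: turn left, now facing West
  F2: move forward 2, now at (x=0, y=4)
  F2: move forward 0/2 (blocked), now at (x=0, y=4)
  F2: move forward 0/2 (blocked), now at (x=0, y=4)
  F1: move forward 0/1 (blocked), now at (x=0, y=4)
Final: (x=0, y=4), facing West

Answer: Final position: (x=0, y=4), facing West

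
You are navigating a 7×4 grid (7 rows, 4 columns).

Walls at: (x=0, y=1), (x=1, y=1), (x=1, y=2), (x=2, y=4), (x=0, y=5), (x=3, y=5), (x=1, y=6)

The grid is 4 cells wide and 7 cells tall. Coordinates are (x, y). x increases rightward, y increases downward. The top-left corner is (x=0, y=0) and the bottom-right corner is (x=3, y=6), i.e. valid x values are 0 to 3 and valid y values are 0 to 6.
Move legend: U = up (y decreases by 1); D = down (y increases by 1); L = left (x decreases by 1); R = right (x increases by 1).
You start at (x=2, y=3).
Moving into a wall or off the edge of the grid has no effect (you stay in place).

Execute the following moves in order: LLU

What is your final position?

Answer: Final position: (x=0, y=2)

Derivation:
Start: (x=2, y=3)
  L (left): (x=2, y=3) -> (x=1, y=3)
  L (left): (x=1, y=3) -> (x=0, y=3)
  U (up): (x=0, y=3) -> (x=0, y=2)
Final: (x=0, y=2)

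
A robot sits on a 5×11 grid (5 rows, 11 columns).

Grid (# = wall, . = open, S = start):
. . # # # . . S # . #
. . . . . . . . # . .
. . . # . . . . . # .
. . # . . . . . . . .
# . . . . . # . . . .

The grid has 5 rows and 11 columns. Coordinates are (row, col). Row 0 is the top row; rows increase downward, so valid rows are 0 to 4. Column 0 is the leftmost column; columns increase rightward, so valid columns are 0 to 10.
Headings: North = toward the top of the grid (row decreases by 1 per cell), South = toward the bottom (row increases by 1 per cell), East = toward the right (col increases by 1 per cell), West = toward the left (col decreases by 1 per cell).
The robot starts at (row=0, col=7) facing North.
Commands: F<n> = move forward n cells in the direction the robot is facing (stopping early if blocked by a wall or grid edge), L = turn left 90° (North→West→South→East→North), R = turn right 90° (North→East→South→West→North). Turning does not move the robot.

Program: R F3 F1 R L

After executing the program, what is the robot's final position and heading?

Start: (row=0, col=7), facing North
  R: turn right, now facing East
  F3: move forward 0/3 (blocked), now at (row=0, col=7)
  F1: move forward 0/1 (blocked), now at (row=0, col=7)
  R: turn right, now facing South
  L: turn left, now facing East
Final: (row=0, col=7), facing East

Answer: Final position: (row=0, col=7), facing East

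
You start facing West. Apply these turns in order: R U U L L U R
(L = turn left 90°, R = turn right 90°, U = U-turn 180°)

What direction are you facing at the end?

Answer: Final heading: East

Derivation:
Start: West
  R (right (90° clockwise)) -> North
  U (U-turn (180°)) -> South
  U (U-turn (180°)) -> North
  L (left (90° counter-clockwise)) -> West
  L (left (90° counter-clockwise)) -> South
  U (U-turn (180°)) -> North
  R (right (90° clockwise)) -> East
Final: East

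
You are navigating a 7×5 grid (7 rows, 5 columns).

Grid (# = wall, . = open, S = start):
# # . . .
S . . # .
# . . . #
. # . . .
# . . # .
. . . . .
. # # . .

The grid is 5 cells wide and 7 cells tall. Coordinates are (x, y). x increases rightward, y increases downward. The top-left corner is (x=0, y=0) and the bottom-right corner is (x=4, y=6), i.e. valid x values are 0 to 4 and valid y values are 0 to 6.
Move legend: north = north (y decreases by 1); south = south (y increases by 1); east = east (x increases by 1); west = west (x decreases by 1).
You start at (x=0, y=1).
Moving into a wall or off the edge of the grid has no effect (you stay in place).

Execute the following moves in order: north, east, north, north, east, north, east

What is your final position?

Answer: Final position: (x=3, y=0)

Derivation:
Start: (x=0, y=1)
  north (north): blocked, stay at (x=0, y=1)
  east (east): (x=0, y=1) -> (x=1, y=1)
  north (north): blocked, stay at (x=1, y=1)
  north (north): blocked, stay at (x=1, y=1)
  east (east): (x=1, y=1) -> (x=2, y=1)
  north (north): (x=2, y=1) -> (x=2, y=0)
  east (east): (x=2, y=0) -> (x=3, y=0)
Final: (x=3, y=0)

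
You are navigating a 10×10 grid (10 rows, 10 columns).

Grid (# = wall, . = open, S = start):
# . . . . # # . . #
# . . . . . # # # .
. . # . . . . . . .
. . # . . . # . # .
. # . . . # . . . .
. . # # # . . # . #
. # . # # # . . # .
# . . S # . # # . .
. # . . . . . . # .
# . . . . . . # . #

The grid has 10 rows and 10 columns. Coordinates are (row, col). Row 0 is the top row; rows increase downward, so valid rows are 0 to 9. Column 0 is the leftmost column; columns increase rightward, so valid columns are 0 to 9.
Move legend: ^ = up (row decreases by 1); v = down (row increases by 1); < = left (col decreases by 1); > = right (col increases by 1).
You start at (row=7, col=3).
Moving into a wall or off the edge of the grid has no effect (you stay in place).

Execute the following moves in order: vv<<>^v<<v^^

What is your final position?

Start: (row=7, col=3)
  v (down): (row=7, col=3) -> (row=8, col=3)
  v (down): (row=8, col=3) -> (row=9, col=3)
  < (left): (row=9, col=3) -> (row=9, col=2)
  < (left): (row=9, col=2) -> (row=9, col=1)
  > (right): (row=9, col=1) -> (row=9, col=2)
  ^ (up): (row=9, col=2) -> (row=8, col=2)
  v (down): (row=8, col=2) -> (row=9, col=2)
  < (left): (row=9, col=2) -> (row=9, col=1)
  < (left): blocked, stay at (row=9, col=1)
  v (down): blocked, stay at (row=9, col=1)
  ^ (up): blocked, stay at (row=9, col=1)
  ^ (up): blocked, stay at (row=9, col=1)
Final: (row=9, col=1)

Answer: Final position: (row=9, col=1)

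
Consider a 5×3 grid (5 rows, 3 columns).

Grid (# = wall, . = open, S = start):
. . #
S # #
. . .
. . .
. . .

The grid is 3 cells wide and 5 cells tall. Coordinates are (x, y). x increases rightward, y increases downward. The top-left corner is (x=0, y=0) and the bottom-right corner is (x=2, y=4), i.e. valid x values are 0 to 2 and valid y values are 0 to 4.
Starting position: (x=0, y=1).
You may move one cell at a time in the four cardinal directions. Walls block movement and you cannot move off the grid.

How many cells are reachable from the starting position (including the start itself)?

Answer: Reachable cells: 12

Derivation:
BFS flood-fill from (x=0, y=1):
  Distance 0: (x=0, y=1)
  Distance 1: (x=0, y=0), (x=0, y=2)
  Distance 2: (x=1, y=0), (x=1, y=2), (x=0, y=3)
  Distance 3: (x=2, y=2), (x=1, y=3), (x=0, y=4)
  Distance 4: (x=2, y=3), (x=1, y=4)
  Distance 5: (x=2, y=4)
Total reachable: 12 (grid has 12 open cells total)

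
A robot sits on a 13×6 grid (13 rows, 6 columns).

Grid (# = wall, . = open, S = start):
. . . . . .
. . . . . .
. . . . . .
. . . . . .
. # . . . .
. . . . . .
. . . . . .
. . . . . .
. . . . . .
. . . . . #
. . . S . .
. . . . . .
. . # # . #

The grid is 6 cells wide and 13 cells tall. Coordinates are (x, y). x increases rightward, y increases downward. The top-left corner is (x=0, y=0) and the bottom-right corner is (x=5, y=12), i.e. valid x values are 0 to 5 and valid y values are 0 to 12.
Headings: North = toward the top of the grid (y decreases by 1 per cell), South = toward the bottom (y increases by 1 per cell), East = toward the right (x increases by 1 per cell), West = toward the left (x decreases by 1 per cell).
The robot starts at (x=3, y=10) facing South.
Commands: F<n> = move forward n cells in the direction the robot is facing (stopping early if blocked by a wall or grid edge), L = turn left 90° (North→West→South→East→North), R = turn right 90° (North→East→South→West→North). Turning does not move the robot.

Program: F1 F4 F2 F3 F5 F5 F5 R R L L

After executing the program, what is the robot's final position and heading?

Start: (x=3, y=10), facing South
  F1: move forward 1, now at (x=3, y=11)
  F4: move forward 0/4 (blocked), now at (x=3, y=11)
  F2: move forward 0/2 (blocked), now at (x=3, y=11)
  F3: move forward 0/3 (blocked), now at (x=3, y=11)
  [×3]F5: move forward 0/5 (blocked), now at (x=3, y=11)
  R: turn right, now facing West
  R: turn right, now facing North
  L: turn left, now facing West
  L: turn left, now facing South
Final: (x=3, y=11), facing South

Answer: Final position: (x=3, y=11), facing South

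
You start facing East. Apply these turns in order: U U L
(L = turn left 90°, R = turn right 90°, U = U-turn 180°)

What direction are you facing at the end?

Answer: Final heading: North

Derivation:
Start: East
  U (U-turn (180°)) -> West
  U (U-turn (180°)) -> East
  L (left (90° counter-clockwise)) -> North
Final: North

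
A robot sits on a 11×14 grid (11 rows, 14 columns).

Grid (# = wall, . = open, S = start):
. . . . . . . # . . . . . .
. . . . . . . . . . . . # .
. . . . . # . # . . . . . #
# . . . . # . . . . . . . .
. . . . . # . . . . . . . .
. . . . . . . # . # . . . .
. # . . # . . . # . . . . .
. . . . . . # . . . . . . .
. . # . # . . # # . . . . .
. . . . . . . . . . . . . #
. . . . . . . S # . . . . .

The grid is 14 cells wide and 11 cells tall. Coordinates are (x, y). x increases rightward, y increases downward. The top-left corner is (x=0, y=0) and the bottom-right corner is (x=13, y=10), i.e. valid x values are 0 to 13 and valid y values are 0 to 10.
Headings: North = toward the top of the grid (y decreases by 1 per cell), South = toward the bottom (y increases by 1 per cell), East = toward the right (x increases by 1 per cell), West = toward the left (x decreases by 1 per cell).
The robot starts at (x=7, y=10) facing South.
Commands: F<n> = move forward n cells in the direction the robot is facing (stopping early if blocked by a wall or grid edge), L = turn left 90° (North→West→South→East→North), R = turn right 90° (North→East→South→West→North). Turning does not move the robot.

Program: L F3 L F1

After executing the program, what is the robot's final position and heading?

Answer: Final position: (x=7, y=9), facing North

Derivation:
Start: (x=7, y=10), facing South
  L: turn left, now facing East
  F3: move forward 0/3 (blocked), now at (x=7, y=10)
  L: turn left, now facing North
  F1: move forward 1, now at (x=7, y=9)
Final: (x=7, y=9), facing North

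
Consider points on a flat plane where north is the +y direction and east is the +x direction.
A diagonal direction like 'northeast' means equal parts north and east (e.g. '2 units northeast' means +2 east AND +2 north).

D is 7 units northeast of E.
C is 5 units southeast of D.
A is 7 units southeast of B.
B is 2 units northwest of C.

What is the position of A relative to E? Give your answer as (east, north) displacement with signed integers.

Place E at the origin (east=0, north=0).
  D is 7 units northeast of E: delta (east=+7, north=+7); D at (east=7, north=7).
  C is 5 units southeast of D: delta (east=+5, north=-5); C at (east=12, north=2).
  B is 2 units northwest of C: delta (east=-2, north=+2); B at (east=10, north=4).
  A is 7 units southeast of B: delta (east=+7, north=-7); A at (east=17, north=-3).
Therefore A relative to E: (east=17, north=-3).

Answer: A is at (east=17, north=-3) relative to E.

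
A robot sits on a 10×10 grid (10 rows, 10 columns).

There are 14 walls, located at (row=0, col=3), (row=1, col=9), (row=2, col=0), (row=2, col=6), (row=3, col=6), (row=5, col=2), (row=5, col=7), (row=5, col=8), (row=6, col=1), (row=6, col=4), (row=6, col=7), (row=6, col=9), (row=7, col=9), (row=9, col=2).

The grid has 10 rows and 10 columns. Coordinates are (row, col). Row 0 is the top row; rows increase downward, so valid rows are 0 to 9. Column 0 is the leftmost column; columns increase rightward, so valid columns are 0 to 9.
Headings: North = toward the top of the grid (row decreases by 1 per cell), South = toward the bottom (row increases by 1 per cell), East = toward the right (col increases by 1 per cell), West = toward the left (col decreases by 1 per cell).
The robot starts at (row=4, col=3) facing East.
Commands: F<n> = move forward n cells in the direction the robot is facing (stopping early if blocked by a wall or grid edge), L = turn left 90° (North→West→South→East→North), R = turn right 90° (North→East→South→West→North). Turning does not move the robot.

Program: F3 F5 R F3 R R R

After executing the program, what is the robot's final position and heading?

Start: (row=4, col=3), facing East
  F3: move forward 3, now at (row=4, col=6)
  F5: move forward 3/5 (blocked), now at (row=4, col=9)
  R: turn right, now facing South
  F3: move forward 1/3 (blocked), now at (row=5, col=9)
  R: turn right, now facing West
  R: turn right, now facing North
  R: turn right, now facing East
Final: (row=5, col=9), facing East

Answer: Final position: (row=5, col=9), facing East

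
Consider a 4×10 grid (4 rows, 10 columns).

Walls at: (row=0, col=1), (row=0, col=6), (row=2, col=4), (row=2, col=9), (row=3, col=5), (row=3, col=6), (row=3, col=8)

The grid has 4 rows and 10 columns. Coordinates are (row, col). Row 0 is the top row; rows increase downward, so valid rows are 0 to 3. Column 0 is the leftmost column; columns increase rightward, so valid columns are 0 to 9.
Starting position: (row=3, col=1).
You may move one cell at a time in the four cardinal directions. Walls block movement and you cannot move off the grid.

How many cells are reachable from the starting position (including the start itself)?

Answer: Reachable cells: 32

Derivation:
BFS flood-fill from (row=3, col=1):
  Distance 0: (row=3, col=1)
  Distance 1: (row=2, col=1), (row=3, col=0), (row=3, col=2)
  Distance 2: (row=1, col=1), (row=2, col=0), (row=2, col=2), (row=3, col=3)
  Distance 3: (row=1, col=0), (row=1, col=2), (row=2, col=3), (row=3, col=4)
  Distance 4: (row=0, col=0), (row=0, col=2), (row=1, col=3)
  Distance 5: (row=0, col=3), (row=1, col=4)
  Distance 6: (row=0, col=4), (row=1, col=5)
  Distance 7: (row=0, col=5), (row=1, col=6), (row=2, col=5)
  Distance 8: (row=1, col=7), (row=2, col=6)
  Distance 9: (row=0, col=7), (row=1, col=8), (row=2, col=7)
  Distance 10: (row=0, col=8), (row=1, col=9), (row=2, col=8), (row=3, col=7)
  Distance 11: (row=0, col=9)
Total reachable: 32 (grid has 33 open cells total)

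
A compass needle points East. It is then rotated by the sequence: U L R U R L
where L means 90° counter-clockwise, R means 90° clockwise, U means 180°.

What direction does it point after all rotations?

Start: East
  U (U-turn (180°)) -> West
  L (left (90° counter-clockwise)) -> South
  R (right (90° clockwise)) -> West
  U (U-turn (180°)) -> East
  R (right (90° clockwise)) -> South
  L (left (90° counter-clockwise)) -> East
Final: East

Answer: Final heading: East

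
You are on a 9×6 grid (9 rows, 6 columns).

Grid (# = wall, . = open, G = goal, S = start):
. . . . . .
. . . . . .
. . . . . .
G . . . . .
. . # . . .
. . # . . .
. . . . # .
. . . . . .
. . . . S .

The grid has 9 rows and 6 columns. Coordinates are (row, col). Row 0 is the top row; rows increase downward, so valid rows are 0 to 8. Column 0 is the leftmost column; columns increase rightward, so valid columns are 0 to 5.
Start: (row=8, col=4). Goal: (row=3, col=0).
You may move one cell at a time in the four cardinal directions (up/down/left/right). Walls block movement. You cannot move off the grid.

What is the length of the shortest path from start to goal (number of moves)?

BFS from (row=8, col=4) until reaching (row=3, col=0):
  Distance 0: (row=8, col=4)
  Distance 1: (row=7, col=4), (row=8, col=3), (row=8, col=5)
  Distance 2: (row=7, col=3), (row=7, col=5), (row=8, col=2)
  Distance 3: (row=6, col=3), (row=6, col=5), (row=7, col=2), (row=8, col=1)
  Distance 4: (row=5, col=3), (row=5, col=5), (row=6, col=2), (row=7, col=1), (row=8, col=0)
  Distance 5: (row=4, col=3), (row=4, col=5), (row=5, col=4), (row=6, col=1), (row=7, col=0)
  Distance 6: (row=3, col=3), (row=3, col=5), (row=4, col=4), (row=5, col=1), (row=6, col=0)
  Distance 7: (row=2, col=3), (row=2, col=5), (row=3, col=2), (row=3, col=4), (row=4, col=1), (row=5, col=0)
  Distance 8: (row=1, col=3), (row=1, col=5), (row=2, col=2), (row=2, col=4), (row=3, col=1), (row=4, col=0)
  Distance 9: (row=0, col=3), (row=0, col=5), (row=1, col=2), (row=1, col=4), (row=2, col=1), (row=3, col=0)  <- goal reached here
One shortest path (9 moves): (row=8, col=4) -> (row=8, col=3) -> (row=8, col=2) -> (row=8, col=1) -> (row=8, col=0) -> (row=7, col=0) -> (row=6, col=0) -> (row=5, col=0) -> (row=4, col=0) -> (row=3, col=0)

Answer: Shortest path length: 9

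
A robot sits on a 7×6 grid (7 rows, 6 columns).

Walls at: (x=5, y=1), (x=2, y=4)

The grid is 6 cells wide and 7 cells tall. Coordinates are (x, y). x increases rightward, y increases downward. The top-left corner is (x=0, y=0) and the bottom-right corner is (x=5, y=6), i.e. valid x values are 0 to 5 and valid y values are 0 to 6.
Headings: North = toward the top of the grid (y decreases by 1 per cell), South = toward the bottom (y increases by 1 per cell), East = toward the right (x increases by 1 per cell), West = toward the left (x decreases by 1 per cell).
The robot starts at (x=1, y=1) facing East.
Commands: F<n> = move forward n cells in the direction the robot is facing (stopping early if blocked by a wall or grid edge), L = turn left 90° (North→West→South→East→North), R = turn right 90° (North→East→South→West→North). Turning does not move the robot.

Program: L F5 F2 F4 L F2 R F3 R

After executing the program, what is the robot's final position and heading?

Start: (x=1, y=1), facing East
  L: turn left, now facing North
  F5: move forward 1/5 (blocked), now at (x=1, y=0)
  F2: move forward 0/2 (blocked), now at (x=1, y=0)
  F4: move forward 0/4 (blocked), now at (x=1, y=0)
  L: turn left, now facing West
  F2: move forward 1/2 (blocked), now at (x=0, y=0)
  R: turn right, now facing North
  F3: move forward 0/3 (blocked), now at (x=0, y=0)
  R: turn right, now facing East
Final: (x=0, y=0), facing East

Answer: Final position: (x=0, y=0), facing East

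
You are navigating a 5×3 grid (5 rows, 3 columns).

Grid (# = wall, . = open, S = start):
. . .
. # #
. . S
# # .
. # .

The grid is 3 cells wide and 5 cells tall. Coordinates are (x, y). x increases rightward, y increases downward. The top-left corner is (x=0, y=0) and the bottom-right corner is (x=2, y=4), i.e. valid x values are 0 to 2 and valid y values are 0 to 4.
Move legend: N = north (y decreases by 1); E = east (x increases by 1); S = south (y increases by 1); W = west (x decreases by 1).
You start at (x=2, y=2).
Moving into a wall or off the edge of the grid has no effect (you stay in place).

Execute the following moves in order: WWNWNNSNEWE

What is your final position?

Start: (x=2, y=2)
  W (west): (x=2, y=2) -> (x=1, y=2)
  W (west): (x=1, y=2) -> (x=0, y=2)
  N (north): (x=0, y=2) -> (x=0, y=1)
  W (west): blocked, stay at (x=0, y=1)
  N (north): (x=0, y=1) -> (x=0, y=0)
  N (north): blocked, stay at (x=0, y=0)
  S (south): (x=0, y=0) -> (x=0, y=1)
  N (north): (x=0, y=1) -> (x=0, y=0)
  E (east): (x=0, y=0) -> (x=1, y=0)
  W (west): (x=1, y=0) -> (x=0, y=0)
  E (east): (x=0, y=0) -> (x=1, y=0)
Final: (x=1, y=0)

Answer: Final position: (x=1, y=0)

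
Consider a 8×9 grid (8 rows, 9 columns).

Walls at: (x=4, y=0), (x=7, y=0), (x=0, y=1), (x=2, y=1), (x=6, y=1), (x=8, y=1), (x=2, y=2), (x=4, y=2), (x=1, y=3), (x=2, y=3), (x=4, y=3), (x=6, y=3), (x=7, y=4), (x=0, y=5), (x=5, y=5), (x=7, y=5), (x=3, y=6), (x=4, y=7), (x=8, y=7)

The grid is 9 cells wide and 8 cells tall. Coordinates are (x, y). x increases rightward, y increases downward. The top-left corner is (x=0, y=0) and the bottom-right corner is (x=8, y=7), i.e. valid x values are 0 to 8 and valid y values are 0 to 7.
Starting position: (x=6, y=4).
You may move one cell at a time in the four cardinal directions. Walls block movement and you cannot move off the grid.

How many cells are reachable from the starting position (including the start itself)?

Answer: Reachable cells: 52

Derivation:
BFS flood-fill from (x=6, y=4):
  Distance 0: (x=6, y=4)
  Distance 1: (x=5, y=4), (x=6, y=5)
  Distance 2: (x=5, y=3), (x=4, y=4), (x=6, y=6)
  Distance 3: (x=5, y=2), (x=3, y=4), (x=4, y=5), (x=5, y=6), (x=7, y=6), (x=6, y=7)
  Distance 4: (x=5, y=1), (x=6, y=2), (x=3, y=3), (x=2, y=4), (x=3, y=5), (x=4, y=6), (x=8, y=6), (x=5, y=7), (x=7, y=7)
  Distance 5: (x=5, y=0), (x=4, y=1), (x=3, y=2), (x=7, y=2), (x=1, y=4), (x=2, y=5), (x=8, y=5)
  Distance 6: (x=6, y=0), (x=3, y=1), (x=7, y=1), (x=8, y=2), (x=7, y=3), (x=0, y=4), (x=8, y=4), (x=1, y=5), (x=2, y=6)
  Distance 7: (x=3, y=0), (x=0, y=3), (x=8, y=3), (x=1, y=6), (x=2, y=7)
  Distance 8: (x=2, y=0), (x=0, y=2), (x=0, y=6), (x=1, y=7), (x=3, y=7)
  Distance 9: (x=1, y=0), (x=1, y=2), (x=0, y=7)
  Distance 10: (x=0, y=0), (x=1, y=1)
Total reachable: 52 (grid has 53 open cells total)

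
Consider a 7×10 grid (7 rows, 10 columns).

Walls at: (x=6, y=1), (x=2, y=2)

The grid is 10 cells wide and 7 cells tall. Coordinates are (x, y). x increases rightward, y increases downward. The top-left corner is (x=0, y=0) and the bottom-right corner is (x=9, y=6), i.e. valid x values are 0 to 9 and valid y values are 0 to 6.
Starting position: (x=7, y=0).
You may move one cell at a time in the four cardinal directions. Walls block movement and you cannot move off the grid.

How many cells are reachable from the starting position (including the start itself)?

Answer: Reachable cells: 68

Derivation:
BFS flood-fill from (x=7, y=0):
  Distance 0: (x=7, y=0)
  Distance 1: (x=6, y=0), (x=8, y=0), (x=7, y=1)
  Distance 2: (x=5, y=0), (x=9, y=0), (x=8, y=1), (x=7, y=2)
  Distance 3: (x=4, y=0), (x=5, y=1), (x=9, y=1), (x=6, y=2), (x=8, y=2), (x=7, y=3)
  Distance 4: (x=3, y=0), (x=4, y=1), (x=5, y=2), (x=9, y=2), (x=6, y=3), (x=8, y=3), (x=7, y=4)
  Distance 5: (x=2, y=0), (x=3, y=1), (x=4, y=2), (x=5, y=3), (x=9, y=3), (x=6, y=4), (x=8, y=4), (x=7, y=5)
  Distance 6: (x=1, y=0), (x=2, y=1), (x=3, y=2), (x=4, y=3), (x=5, y=4), (x=9, y=4), (x=6, y=5), (x=8, y=5), (x=7, y=6)
  Distance 7: (x=0, y=0), (x=1, y=1), (x=3, y=3), (x=4, y=4), (x=5, y=5), (x=9, y=5), (x=6, y=6), (x=8, y=6)
  Distance 8: (x=0, y=1), (x=1, y=2), (x=2, y=3), (x=3, y=4), (x=4, y=5), (x=5, y=6), (x=9, y=6)
  Distance 9: (x=0, y=2), (x=1, y=3), (x=2, y=4), (x=3, y=5), (x=4, y=6)
  Distance 10: (x=0, y=3), (x=1, y=4), (x=2, y=5), (x=3, y=6)
  Distance 11: (x=0, y=4), (x=1, y=5), (x=2, y=6)
  Distance 12: (x=0, y=5), (x=1, y=6)
  Distance 13: (x=0, y=6)
Total reachable: 68 (grid has 68 open cells total)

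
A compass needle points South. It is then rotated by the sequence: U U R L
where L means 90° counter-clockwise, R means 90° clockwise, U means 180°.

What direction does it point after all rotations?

Answer: Final heading: South

Derivation:
Start: South
  U (U-turn (180°)) -> North
  U (U-turn (180°)) -> South
  R (right (90° clockwise)) -> West
  L (left (90° counter-clockwise)) -> South
Final: South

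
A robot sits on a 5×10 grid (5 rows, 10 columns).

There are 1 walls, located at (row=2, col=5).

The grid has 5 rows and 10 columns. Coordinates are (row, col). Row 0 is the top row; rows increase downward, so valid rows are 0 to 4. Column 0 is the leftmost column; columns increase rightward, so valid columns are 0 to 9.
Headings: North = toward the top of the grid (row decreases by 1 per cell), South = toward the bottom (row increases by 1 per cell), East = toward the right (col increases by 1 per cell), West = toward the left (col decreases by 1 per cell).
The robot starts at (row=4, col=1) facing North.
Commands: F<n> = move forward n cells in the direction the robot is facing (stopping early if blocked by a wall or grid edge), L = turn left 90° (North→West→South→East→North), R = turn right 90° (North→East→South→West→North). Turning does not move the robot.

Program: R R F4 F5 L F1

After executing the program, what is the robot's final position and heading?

Answer: Final position: (row=4, col=2), facing East

Derivation:
Start: (row=4, col=1), facing North
  R: turn right, now facing East
  R: turn right, now facing South
  F4: move forward 0/4 (blocked), now at (row=4, col=1)
  F5: move forward 0/5 (blocked), now at (row=4, col=1)
  L: turn left, now facing East
  F1: move forward 1, now at (row=4, col=2)
Final: (row=4, col=2), facing East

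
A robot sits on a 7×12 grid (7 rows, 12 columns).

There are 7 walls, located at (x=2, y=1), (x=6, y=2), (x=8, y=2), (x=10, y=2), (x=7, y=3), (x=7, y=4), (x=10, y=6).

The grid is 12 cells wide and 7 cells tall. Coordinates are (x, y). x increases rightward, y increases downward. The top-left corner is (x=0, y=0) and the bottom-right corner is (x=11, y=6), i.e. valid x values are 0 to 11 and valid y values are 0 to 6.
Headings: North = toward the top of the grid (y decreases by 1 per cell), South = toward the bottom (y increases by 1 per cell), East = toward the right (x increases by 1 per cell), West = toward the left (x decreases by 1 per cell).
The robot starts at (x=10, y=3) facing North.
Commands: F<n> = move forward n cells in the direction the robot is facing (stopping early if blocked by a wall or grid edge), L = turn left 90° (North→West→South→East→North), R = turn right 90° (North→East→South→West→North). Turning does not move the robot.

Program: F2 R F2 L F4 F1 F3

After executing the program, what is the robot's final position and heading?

Answer: Final position: (x=11, y=0), facing North

Derivation:
Start: (x=10, y=3), facing North
  F2: move forward 0/2 (blocked), now at (x=10, y=3)
  R: turn right, now facing East
  F2: move forward 1/2 (blocked), now at (x=11, y=3)
  L: turn left, now facing North
  F4: move forward 3/4 (blocked), now at (x=11, y=0)
  F1: move forward 0/1 (blocked), now at (x=11, y=0)
  F3: move forward 0/3 (blocked), now at (x=11, y=0)
Final: (x=11, y=0), facing North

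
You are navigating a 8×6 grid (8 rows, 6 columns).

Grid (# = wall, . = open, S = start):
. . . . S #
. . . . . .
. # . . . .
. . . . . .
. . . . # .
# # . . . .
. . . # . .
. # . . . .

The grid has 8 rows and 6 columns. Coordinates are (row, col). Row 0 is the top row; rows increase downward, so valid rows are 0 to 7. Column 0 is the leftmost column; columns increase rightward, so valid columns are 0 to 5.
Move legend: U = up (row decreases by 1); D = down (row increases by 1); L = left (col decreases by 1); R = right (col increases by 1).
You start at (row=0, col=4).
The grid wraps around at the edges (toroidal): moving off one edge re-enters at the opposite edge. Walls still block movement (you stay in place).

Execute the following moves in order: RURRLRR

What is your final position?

Answer: Final position: (row=7, col=0)

Derivation:
Start: (row=0, col=4)
  R (right): blocked, stay at (row=0, col=4)
  U (up): (row=0, col=4) -> (row=7, col=4)
  R (right): (row=7, col=4) -> (row=7, col=5)
  R (right): (row=7, col=5) -> (row=7, col=0)
  L (left): (row=7, col=0) -> (row=7, col=5)
  R (right): (row=7, col=5) -> (row=7, col=0)
  R (right): blocked, stay at (row=7, col=0)
Final: (row=7, col=0)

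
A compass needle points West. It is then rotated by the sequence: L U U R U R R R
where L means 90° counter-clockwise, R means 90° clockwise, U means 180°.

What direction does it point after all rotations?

Answer: Final heading: North

Derivation:
Start: West
  L (left (90° counter-clockwise)) -> South
  U (U-turn (180°)) -> North
  U (U-turn (180°)) -> South
  R (right (90° clockwise)) -> West
  U (U-turn (180°)) -> East
  R (right (90° clockwise)) -> South
  R (right (90° clockwise)) -> West
  R (right (90° clockwise)) -> North
Final: North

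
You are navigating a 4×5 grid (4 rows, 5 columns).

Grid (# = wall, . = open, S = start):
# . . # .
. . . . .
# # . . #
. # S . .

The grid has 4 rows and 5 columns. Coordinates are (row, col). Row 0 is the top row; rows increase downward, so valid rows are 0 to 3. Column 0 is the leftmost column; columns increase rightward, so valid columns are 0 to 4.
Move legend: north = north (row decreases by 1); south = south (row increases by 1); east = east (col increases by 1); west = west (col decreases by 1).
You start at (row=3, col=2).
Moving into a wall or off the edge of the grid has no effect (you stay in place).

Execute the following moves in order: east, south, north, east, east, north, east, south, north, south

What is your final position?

Answer: Final position: (row=1, col=4)

Derivation:
Start: (row=3, col=2)
  east (east): (row=3, col=2) -> (row=3, col=3)
  south (south): blocked, stay at (row=3, col=3)
  north (north): (row=3, col=3) -> (row=2, col=3)
  east (east): blocked, stay at (row=2, col=3)
  east (east): blocked, stay at (row=2, col=3)
  north (north): (row=2, col=3) -> (row=1, col=3)
  east (east): (row=1, col=3) -> (row=1, col=4)
  south (south): blocked, stay at (row=1, col=4)
  north (north): (row=1, col=4) -> (row=0, col=4)
  south (south): (row=0, col=4) -> (row=1, col=4)
Final: (row=1, col=4)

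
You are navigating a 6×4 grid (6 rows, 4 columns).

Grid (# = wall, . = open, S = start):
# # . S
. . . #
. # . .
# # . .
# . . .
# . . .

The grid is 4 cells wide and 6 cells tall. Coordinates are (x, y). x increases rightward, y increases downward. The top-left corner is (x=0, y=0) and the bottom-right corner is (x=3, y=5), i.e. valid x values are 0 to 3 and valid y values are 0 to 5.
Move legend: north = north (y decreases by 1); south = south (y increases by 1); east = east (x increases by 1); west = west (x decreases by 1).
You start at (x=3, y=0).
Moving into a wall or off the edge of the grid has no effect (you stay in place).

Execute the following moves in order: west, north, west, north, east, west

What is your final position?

Start: (x=3, y=0)
  west (west): (x=3, y=0) -> (x=2, y=0)
  north (north): blocked, stay at (x=2, y=0)
  west (west): blocked, stay at (x=2, y=0)
  north (north): blocked, stay at (x=2, y=0)
  east (east): (x=2, y=0) -> (x=3, y=0)
  west (west): (x=3, y=0) -> (x=2, y=0)
Final: (x=2, y=0)

Answer: Final position: (x=2, y=0)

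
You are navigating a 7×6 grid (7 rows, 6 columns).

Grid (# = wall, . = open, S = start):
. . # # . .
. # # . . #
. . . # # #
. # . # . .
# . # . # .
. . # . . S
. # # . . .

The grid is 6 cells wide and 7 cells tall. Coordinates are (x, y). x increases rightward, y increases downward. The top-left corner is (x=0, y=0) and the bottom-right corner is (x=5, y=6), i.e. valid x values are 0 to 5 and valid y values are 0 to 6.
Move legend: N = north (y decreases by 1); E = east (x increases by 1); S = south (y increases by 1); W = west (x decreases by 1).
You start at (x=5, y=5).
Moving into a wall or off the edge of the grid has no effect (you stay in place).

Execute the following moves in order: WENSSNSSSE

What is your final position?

Answer: Final position: (x=5, y=6)

Derivation:
Start: (x=5, y=5)
  W (west): (x=5, y=5) -> (x=4, y=5)
  E (east): (x=4, y=5) -> (x=5, y=5)
  N (north): (x=5, y=5) -> (x=5, y=4)
  S (south): (x=5, y=4) -> (x=5, y=5)
  S (south): (x=5, y=5) -> (x=5, y=6)
  N (north): (x=5, y=6) -> (x=5, y=5)
  S (south): (x=5, y=5) -> (x=5, y=6)
  S (south): blocked, stay at (x=5, y=6)
  S (south): blocked, stay at (x=5, y=6)
  E (east): blocked, stay at (x=5, y=6)
Final: (x=5, y=6)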